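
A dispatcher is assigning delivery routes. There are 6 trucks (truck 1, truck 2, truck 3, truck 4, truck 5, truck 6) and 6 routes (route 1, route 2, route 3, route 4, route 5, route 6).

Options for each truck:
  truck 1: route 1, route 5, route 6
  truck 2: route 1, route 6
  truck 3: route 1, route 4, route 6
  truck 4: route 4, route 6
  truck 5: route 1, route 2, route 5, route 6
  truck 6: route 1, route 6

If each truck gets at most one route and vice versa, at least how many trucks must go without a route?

1

For example, pair truck 1→route 5, truck 2→route 1, truck 3→route 4, truck 4→route 6, truck 5→route 2.
The set {truck 2, truck 3, truck 4, truck 6} has only 3 neighbours ({route 1, route 4, route 6}), so by Hall's theorem at most 5 of the 6 trucks can be matched.
That matches 5 of the 6, leaving 1 unmatched; no matching can do better.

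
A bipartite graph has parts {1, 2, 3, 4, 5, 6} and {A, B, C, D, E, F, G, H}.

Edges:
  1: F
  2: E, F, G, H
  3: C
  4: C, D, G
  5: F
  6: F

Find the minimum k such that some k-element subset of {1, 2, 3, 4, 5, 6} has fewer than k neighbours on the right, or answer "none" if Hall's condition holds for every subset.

2

Take S = {1, 5}. Its neighbourhood is {F}, so |N(S)| = 1 < |S| = 2.
No single vertex violates Hall's condition since each has at least one neighbour, so 2 is the minimum.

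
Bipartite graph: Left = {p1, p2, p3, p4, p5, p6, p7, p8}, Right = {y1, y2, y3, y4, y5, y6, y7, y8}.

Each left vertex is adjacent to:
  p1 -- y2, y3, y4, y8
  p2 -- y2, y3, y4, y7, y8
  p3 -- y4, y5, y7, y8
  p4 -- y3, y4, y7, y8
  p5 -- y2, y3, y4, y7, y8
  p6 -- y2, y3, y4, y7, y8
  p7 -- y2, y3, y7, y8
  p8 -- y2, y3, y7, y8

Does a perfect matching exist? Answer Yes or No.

The set {p1, p2, p4, p5, p6, p7, p8} has only 5 neighbours ({y2, y3, y4, y7, y8}), so by Hall's theorem at most 6 of the 8 left vertices can be matched.
Hence no matching covers every left vertex.

No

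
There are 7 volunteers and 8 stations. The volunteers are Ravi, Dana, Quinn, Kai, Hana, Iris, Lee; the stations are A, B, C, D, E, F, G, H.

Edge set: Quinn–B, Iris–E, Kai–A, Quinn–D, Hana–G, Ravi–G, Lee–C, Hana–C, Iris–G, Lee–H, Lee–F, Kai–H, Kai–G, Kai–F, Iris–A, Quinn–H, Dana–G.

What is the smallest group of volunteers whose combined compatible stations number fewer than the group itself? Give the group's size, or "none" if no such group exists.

Take S = {Ravi, Dana}. Its neighbourhood is {G}, so |N(S)| = 1 < |S| = 2.
No single vertex violates Hall's condition since each has at least one neighbour, so 2 is the minimum.

2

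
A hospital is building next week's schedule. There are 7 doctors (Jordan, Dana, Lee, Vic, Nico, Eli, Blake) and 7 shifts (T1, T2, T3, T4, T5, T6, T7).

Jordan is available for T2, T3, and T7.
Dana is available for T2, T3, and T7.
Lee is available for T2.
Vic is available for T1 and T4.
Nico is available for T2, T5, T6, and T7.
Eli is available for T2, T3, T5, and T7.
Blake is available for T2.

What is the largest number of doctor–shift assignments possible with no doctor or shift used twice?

For example, pair Jordan-T7, Dana-T3, Lee-T2, Vic-T1, Nico-T6, Eli-T5.
The set {Lee, Blake} has only 1 neighbour ({T2}), so by Hall's theorem at most 6 of the 7 doctors can be matched.

6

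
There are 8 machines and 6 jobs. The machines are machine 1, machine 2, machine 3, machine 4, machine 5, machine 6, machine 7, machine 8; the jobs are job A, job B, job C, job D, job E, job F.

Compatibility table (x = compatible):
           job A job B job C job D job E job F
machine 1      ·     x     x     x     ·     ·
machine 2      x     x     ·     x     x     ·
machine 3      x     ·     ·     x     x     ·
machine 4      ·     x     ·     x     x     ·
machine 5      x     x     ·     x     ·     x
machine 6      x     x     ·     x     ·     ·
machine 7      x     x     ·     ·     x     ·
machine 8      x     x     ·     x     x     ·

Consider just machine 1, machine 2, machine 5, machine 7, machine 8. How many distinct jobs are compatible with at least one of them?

6

The union of neighbours of {machine 1, machine 2, machine 5, machine 7, machine 8} is {job A, job B, job C, job D, job E, job F}, which has 6 elements.
Since |N(S)| = 6 ≥ |S| = 5, Hall's condition holds for this subset.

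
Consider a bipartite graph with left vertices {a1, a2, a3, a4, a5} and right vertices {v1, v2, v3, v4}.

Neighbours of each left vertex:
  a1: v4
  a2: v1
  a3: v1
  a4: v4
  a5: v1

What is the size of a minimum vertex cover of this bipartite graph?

{v1, v4} is a vertex cover of size 2: every edge has an endpoint in this set.
No smaller cover exists because a1–v4, a2–v1 is a matching of size 2, and a cover must include an endpoint of each of these disjoint edges (König's theorem).

2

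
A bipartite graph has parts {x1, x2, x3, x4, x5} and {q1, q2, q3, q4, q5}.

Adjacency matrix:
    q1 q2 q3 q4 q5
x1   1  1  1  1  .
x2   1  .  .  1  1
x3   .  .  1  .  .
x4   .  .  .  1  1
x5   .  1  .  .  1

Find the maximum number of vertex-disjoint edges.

For example, pair x1→q4, x2→q1, x3→q3, x4→q5, x5→q2.
This saturates every left vertex, so 5 is the maximum.

5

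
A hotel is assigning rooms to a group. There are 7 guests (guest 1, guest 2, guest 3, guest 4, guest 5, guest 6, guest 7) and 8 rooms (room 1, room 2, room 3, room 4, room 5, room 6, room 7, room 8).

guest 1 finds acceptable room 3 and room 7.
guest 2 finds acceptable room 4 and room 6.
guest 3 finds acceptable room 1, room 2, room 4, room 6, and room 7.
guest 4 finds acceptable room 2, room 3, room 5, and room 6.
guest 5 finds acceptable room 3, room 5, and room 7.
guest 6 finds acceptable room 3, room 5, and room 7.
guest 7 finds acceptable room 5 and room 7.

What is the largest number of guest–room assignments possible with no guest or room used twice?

6

A valid assignment of size 6: guest 1–room 3, guest 2–room 4, guest 3–room 2, guest 4–room 6, guest 5–room 5, guest 6–room 7.
The set {guest 1, guest 5, guest 6, guest 7} has only 3 neighbours ({room 3, room 5, room 7}), so by Hall's theorem at most 6 of the 7 guests can be matched.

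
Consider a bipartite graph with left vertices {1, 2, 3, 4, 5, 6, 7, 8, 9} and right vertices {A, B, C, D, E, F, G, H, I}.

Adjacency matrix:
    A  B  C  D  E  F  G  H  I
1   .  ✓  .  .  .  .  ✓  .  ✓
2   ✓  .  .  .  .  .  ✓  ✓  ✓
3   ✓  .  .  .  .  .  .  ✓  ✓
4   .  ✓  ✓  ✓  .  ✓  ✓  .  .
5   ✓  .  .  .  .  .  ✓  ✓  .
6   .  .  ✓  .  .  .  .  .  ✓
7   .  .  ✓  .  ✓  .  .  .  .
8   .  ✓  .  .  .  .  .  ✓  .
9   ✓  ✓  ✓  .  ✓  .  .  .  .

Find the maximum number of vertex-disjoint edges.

One maximum matching: 1→I, 2→H, 3→A, 4→F, 5→G, 6→C, 7→E, 8→B.
The set {1, 2, 3, 5, 6, 7, 8, 9} has only 7 neighbours ({A, B, C, E, G, H, I}), so by Hall's theorem at most 8 of the 9 left vertices can be matched.

8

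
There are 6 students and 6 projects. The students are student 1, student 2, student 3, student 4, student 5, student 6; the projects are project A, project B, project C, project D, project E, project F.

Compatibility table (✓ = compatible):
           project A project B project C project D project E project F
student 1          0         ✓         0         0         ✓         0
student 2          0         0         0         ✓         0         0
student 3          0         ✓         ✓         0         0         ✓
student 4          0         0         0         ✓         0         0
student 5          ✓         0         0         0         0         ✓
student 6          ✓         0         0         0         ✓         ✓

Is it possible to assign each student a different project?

No

The set {student 2, student 4} has only 1 neighbour ({project D}), so by Hall's theorem at most 5 of the 6 students can be matched.
Hence no matching covers every student.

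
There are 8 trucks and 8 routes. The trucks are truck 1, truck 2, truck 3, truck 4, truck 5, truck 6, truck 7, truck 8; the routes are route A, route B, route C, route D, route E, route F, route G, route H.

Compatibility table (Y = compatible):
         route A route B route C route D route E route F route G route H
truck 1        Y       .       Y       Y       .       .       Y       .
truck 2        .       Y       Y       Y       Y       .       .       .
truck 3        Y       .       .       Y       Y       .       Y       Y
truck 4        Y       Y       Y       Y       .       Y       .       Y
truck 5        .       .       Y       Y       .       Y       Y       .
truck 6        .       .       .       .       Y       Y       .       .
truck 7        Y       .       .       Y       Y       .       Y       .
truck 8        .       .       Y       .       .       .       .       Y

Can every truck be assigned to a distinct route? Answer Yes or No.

Yes

A valid assignment of size 8: truck 1–route A, truck 2–route B, truck 3–route E, truck 4–route C, truck 5–route D, truck 6–route F, truck 7–route G, truck 8–route H.
Every truck is matched, so this is a perfect matching.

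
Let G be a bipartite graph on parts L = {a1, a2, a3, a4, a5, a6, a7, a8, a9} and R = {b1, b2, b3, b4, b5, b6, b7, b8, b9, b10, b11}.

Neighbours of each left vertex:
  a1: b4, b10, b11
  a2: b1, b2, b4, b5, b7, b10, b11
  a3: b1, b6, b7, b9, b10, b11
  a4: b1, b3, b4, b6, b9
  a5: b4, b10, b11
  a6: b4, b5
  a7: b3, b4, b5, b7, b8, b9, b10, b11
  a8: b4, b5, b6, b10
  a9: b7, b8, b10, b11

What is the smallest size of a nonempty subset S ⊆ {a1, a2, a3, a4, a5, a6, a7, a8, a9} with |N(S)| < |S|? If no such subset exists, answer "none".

none

A matching saturating every left vertex exists, for instance a1→b10, a2→b1, a3→b11, a4→b3, a5→b4, a6→b5, a7→b7, a8→b6, a9→b8.
By Hall's marriage theorem, this means |N(S)| ≥ |S| for every subset S, so no violating subset exists.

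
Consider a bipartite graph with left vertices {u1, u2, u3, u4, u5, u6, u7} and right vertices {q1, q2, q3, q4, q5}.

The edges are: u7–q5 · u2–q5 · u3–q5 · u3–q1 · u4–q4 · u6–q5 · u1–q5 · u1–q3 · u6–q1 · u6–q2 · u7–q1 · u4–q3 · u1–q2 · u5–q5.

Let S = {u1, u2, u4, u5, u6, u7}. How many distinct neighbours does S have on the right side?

5

The union of neighbours of {u1, u2, u4, u5, u6, u7} is {q1, q2, q3, q4, q5}, which has 5 elements.
Since |N(S)| = 5 < |S| = 6, Hall's condition fails for this subset.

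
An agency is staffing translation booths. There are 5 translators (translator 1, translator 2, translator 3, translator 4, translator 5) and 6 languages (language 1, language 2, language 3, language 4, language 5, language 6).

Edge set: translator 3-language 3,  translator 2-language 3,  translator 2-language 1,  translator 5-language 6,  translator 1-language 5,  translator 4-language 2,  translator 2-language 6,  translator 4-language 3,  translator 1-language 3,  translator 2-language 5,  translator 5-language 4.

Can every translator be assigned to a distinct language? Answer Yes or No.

One maximum matching: translator 1-language 5, translator 2-language 1, translator 3-language 3, translator 4-language 2, translator 5-language 6.
All 5 translators are covered.

Yes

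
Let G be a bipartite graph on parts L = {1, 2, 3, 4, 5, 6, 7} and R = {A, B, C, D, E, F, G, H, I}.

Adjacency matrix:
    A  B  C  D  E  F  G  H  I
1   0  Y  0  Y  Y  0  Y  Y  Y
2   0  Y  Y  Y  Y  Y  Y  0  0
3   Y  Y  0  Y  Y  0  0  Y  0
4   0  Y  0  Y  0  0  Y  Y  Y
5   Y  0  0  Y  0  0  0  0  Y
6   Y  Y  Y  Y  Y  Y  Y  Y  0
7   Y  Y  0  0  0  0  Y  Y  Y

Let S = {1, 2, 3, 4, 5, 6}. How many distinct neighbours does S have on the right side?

The union of neighbours of {1, 2, 3, 4, 5, 6} is {A, B, C, D, E, F, G, H, I}, which has 9 elements.
Since |N(S)| = 9 ≥ |S| = 6, Hall's condition holds for this subset.

9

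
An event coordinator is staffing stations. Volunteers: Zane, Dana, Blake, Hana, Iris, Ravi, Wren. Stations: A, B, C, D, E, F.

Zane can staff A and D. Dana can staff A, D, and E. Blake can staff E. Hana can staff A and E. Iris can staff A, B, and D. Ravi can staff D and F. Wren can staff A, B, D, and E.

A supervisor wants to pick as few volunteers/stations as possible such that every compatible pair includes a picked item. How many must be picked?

{Ravi, A, B, D, E} is a vertex cover of size 5: every edge has an endpoint in this set.
No smaller cover exists because Zane–A, Dana–D, Blake–E, Iris–B, Ravi–F is a matching of size 5, and a cover must include an endpoint of each of these disjoint edges (König's theorem).

5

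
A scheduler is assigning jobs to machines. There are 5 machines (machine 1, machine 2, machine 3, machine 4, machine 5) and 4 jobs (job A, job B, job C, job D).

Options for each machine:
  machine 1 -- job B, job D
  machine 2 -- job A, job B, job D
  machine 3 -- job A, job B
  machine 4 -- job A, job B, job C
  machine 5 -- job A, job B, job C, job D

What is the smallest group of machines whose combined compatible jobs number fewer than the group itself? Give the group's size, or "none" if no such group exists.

5

Take S = {machine 1, machine 2, machine 3, machine 4, machine 5}. Its neighbourhood is {job A, job B, job C, job D}, so |N(S)| = 4 < |S| = 5.
Every subset of size less than 5 has at least as many neighbours as members, so 5 is the minimum.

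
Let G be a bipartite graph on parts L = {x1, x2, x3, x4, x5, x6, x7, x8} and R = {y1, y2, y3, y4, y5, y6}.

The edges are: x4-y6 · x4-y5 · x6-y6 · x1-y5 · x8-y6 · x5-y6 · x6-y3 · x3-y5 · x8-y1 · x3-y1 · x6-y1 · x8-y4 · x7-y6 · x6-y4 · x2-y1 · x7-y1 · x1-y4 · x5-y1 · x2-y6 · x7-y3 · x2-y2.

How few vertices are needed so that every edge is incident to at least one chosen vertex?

6

{x2, y1, y3, y4, y5, y6} is a vertex cover of size 6: every edge has an endpoint in this set.
No smaller cover exists because x1–y4, x2–y2, x3–y5, x4–y6, x5–y1, x6–y3 is a matching of size 6, and a cover must include an endpoint of each of these disjoint edges (König's theorem).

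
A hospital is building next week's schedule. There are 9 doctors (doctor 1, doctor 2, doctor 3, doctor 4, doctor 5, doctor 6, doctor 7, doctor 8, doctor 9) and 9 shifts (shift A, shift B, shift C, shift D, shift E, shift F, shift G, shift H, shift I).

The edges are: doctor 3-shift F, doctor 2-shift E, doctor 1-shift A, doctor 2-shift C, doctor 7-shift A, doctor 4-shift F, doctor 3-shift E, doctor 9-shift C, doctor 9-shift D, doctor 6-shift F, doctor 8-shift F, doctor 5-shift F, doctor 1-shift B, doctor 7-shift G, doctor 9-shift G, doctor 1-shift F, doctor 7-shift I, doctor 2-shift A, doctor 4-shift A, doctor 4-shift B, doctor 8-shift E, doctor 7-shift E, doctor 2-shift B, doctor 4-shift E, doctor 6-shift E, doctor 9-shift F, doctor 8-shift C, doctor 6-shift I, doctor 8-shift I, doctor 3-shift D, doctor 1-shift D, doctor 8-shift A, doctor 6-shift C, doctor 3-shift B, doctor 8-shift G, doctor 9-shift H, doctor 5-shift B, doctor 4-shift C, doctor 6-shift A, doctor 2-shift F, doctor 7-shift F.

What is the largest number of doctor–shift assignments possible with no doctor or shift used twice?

9

One maximum matching: doctor 1→shift D, doctor 2→shift F, doctor 3→shift E, doctor 4→shift C, doctor 5→shift B, doctor 6→shift I, doctor 7→shift A, doctor 8→shift G, doctor 9→shift H.
This saturates every doctor, so 9 is the maximum.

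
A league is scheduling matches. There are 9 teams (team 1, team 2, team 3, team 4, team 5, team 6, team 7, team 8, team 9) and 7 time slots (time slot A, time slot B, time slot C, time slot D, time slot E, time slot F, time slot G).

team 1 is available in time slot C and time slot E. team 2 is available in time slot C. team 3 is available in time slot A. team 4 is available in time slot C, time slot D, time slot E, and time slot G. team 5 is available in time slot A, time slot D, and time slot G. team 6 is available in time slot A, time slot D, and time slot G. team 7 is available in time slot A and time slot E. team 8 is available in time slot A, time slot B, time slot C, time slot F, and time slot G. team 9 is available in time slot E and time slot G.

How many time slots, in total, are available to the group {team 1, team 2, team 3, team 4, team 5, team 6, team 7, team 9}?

The union of neighbours of {team 1, team 2, team 3, team 4, team 5, team 6, team 7, team 9} is {time slot A, time slot C, time slot D, time slot E, time slot G}, which has 5 elements.
Since |N(S)| = 5 < |S| = 8, Hall's condition fails for this subset.

5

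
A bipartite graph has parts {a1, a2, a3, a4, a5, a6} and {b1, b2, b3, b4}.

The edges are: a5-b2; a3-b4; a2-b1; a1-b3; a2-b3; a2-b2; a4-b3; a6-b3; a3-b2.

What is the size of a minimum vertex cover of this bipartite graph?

4

{a2, a3, a5, b3} is a vertex cover of size 4: every edge has an endpoint in this set.
No smaller cover exists because a1–b3, a2–b1, a3–b4, a5–b2 is a matching of size 4, and a cover must include an endpoint of each of these disjoint edges (König's theorem).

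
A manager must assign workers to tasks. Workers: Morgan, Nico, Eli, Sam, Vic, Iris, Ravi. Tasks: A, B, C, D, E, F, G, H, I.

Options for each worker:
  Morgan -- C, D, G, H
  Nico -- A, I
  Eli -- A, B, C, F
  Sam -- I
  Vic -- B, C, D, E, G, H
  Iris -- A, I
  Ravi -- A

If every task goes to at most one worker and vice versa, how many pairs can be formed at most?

5

One maximum matching: Morgan-C, Nico-A, Eli-B, Sam-I, Vic-G.
The set {Nico, Sam, Iris, Ravi} has only 2 neighbours ({A, I}), so by Hall's theorem at most 5 of the 7 workers can be matched.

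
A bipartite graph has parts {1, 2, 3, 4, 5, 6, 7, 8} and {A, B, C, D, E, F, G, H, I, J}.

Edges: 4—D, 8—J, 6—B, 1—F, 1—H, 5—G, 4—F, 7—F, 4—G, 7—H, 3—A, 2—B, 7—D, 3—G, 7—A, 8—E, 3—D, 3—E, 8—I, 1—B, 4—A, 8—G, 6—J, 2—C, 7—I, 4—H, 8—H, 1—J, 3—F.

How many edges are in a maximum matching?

8

A valid assignment of size 8: 1–H, 2–C, 3–E, 4–A, 5–G, 6–B, 7–F, 8–J.
This saturates every left vertex, so 8 is the maximum.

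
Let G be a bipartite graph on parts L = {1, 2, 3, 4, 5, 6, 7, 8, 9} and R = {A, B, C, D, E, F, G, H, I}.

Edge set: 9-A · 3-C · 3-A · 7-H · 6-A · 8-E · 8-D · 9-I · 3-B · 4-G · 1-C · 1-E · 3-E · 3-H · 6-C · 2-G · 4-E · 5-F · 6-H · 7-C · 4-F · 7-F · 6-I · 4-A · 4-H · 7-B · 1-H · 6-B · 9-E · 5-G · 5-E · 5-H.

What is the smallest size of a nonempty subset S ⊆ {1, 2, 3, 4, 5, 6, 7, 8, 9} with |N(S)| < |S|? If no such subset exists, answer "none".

none

A matching saturating every left vertex exists, for instance 1→C, 2→G, 3→H, 4→E, 5→F, 6→A, 7→B, 8→D, 9→I.
By Hall's marriage theorem, this means |N(S)| ≥ |S| for every subset S, so no violating subset exists.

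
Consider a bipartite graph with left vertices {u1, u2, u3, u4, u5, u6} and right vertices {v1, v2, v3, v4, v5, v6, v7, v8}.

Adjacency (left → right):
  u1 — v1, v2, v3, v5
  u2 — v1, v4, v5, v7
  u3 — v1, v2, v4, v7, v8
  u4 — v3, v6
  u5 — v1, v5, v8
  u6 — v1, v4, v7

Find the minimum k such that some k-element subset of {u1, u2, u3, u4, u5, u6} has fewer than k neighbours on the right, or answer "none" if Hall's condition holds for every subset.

A matching saturating every left vertex exists, for instance u1→v2, u2→v1, u3→v4, u4→v6, u5→v8, u6→v7.
By Hall's marriage theorem, this means |N(S)| ≥ |S| for every subset S, so no violating subset exists.

none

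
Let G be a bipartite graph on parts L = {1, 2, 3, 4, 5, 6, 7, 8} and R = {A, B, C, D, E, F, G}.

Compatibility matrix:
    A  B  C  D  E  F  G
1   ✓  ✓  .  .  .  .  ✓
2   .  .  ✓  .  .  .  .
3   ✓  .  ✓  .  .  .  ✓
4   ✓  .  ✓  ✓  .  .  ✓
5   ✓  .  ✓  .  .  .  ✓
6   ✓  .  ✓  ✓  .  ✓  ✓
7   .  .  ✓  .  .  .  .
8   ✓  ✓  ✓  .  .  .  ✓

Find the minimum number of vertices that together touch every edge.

6

A maximum matching has 6 edges (e.g. 1–B, 2–C, 3–A, 4–D, 5–G, 6–F).
By König's theorem the minimum vertex cover has the same size. One such cover is {4, 6, A, B, C, G}.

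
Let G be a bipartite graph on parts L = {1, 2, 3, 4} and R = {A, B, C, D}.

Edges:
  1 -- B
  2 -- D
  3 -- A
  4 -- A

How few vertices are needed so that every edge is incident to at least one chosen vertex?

A maximum matching has 3 edges (e.g. 1–B, 2–D, 3–A).
By König's theorem the minimum vertex cover has the same size. One such cover is {1, 2, A}.

3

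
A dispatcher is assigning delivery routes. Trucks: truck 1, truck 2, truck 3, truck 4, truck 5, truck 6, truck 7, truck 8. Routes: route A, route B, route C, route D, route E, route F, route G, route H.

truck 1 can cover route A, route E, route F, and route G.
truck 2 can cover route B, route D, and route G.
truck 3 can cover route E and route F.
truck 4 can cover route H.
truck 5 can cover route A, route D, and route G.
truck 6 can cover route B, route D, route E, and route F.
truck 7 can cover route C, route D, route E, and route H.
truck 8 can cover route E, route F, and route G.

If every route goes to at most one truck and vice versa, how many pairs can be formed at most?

For example, pair truck 1-route A, truck 2-route G, truck 3-route F, truck 4-route H, truck 5-route D, truck 6-route B, truck 7-route C, truck 8-route E.
All 8 trucks are matched, so no larger matching exists.

8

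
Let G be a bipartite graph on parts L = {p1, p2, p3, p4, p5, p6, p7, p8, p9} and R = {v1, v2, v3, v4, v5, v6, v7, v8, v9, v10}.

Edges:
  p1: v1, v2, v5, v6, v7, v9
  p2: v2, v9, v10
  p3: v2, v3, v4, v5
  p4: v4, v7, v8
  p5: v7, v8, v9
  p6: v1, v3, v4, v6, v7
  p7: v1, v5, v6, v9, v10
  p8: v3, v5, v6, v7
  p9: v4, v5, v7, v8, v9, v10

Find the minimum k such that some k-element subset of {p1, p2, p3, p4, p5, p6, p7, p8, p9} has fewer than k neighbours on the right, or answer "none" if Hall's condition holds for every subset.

A matching saturating every left vertex exists, for instance p1→v6, p2→v2, p3→v3, p4→v4, p5→v8, p6→v1, p7→v9, p8→v7, p9→v10.
By Hall's marriage theorem, this means |N(S)| ≥ |S| for every subset S, so no violating subset exists.

none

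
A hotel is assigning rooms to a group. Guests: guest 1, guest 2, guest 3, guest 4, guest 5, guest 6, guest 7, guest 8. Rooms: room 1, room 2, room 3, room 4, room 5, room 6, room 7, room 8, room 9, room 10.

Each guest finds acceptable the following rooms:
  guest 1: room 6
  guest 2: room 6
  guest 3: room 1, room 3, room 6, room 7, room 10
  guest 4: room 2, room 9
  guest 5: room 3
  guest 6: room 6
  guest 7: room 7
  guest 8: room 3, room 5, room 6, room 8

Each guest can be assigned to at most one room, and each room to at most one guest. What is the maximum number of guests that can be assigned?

6

One maximum matching: guest 1–room 6, guest 3–room 10, guest 4–room 9, guest 5–room 3, guest 7–room 7, guest 8–room 8.
The set {guest 1, guest 2, guest 6} has only 1 neighbour ({room 6}), so by Hall's theorem at most 6 of the 8 guests can be matched.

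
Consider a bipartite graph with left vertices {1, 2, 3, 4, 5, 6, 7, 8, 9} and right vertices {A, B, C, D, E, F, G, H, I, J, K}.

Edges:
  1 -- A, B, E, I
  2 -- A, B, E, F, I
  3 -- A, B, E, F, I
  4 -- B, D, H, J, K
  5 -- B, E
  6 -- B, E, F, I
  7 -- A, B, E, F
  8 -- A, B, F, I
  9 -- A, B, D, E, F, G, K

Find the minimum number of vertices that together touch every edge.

7

The 7 edges 1–I, 2–A, 3–F, 4–J, 5–E, 6–B, 9–G form a matching, so any vertex cover needs at least 7 vertices (one per matched edge).
Conversely {4, 9, A, B, E, F, I} meets every edge and has exactly 7 vertices, so 7 is optimal.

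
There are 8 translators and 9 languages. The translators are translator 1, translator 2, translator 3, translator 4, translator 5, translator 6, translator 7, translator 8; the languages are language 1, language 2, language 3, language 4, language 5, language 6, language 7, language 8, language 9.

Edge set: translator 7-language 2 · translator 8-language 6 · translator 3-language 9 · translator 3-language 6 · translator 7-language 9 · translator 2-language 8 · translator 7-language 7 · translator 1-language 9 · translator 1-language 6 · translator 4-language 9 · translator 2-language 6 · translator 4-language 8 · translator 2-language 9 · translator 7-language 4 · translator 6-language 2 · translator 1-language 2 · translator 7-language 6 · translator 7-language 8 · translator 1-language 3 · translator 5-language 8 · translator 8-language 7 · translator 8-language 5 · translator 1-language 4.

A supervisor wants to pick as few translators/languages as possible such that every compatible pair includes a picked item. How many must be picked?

7

The 7 edges translator 1–language 3, translator 2–language 8, translator 3–language 6, translator 4–language 9, translator 6–language 2, translator 7–language 4, translator 8–language 7 form a matching, so any vertex cover needs at least 7 vertices (one per matched edge).
Conversely {translator 1, translator 6, translator 7, translator 8, language 6, language 8, language 9} meets every edge and has exactly 7 vertices, so 7 is optimal.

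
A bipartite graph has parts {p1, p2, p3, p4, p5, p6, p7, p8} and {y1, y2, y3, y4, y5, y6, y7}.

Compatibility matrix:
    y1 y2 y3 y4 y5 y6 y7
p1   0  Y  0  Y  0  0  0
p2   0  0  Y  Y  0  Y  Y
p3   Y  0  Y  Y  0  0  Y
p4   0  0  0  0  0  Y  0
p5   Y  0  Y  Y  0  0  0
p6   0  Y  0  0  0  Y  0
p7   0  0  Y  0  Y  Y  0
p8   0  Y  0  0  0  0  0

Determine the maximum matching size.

For example, pair p1→y4, p2→y3, p3→y7, p4→y6, p5→y1, p6→y2, p7→y5.
The set {p4, p6, p8} has only 2 neighbours ({y2, y6}), so by Hall's theorem at most 7 of the 8 left vertices can be matched.

7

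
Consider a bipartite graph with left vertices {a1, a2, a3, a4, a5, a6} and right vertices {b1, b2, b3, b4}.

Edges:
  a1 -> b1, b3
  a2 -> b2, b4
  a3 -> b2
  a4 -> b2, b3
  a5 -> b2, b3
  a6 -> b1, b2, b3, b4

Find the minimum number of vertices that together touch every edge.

A maximum matching has 4 edges (e.g. a1–b1, a2–b4, a3–b2, a4–b3).
By König's theorem the minimum vertex cover has the same size. One such cover is {b1, b2, b3, b4}.

4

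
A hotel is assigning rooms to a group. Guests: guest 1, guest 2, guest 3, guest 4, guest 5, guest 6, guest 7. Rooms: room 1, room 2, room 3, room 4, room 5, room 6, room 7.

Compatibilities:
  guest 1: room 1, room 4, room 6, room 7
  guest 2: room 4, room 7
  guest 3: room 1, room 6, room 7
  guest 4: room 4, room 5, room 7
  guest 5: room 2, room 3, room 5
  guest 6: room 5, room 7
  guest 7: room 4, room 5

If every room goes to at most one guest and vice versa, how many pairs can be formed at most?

6

For example, pair guest 1→room 1, guest 2→room 4, guest 3→room 6, guest 4→room 5, guest 5→room 3, guest 6→room 7.
The set {guest 2, guest 4, guest 6, guest 7} has only 3 neighbours ({room 4, room 5, room 7}), so by Hall's theorem at most 6 of the 7 guests can be matched.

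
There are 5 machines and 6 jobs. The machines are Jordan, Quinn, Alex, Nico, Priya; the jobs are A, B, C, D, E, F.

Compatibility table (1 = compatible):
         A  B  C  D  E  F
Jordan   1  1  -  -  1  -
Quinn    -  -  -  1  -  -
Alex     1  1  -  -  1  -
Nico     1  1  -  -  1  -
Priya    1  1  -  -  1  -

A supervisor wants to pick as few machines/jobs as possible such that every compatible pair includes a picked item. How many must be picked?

4

The 4 edges Jordan–A, Quinn–D, Alex–E, Nico–B form a matching, so any vertex cover needs at least 4 vertices (one per matched edge).
Conversely {Quinn, A, B, E} meets every edge and has exactly 4 vertices, so 4 is optimal.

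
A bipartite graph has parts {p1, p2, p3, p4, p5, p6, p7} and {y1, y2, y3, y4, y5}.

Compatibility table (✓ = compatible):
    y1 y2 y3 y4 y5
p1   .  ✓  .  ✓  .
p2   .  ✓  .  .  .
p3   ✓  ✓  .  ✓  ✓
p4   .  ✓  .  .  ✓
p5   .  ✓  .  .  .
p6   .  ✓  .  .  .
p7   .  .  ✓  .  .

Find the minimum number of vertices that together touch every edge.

5

{p1, p3, p4, p7, y2} is a vertex cover of size 5: every edge has an endpoint in this set.
No smaller cover exists because p1–y4, p2–y2, p3–y1, p4–y5, p7–y3 is a matching of size 5, and a cover must include an endpoint of each of these disjoint edges (König's theorem).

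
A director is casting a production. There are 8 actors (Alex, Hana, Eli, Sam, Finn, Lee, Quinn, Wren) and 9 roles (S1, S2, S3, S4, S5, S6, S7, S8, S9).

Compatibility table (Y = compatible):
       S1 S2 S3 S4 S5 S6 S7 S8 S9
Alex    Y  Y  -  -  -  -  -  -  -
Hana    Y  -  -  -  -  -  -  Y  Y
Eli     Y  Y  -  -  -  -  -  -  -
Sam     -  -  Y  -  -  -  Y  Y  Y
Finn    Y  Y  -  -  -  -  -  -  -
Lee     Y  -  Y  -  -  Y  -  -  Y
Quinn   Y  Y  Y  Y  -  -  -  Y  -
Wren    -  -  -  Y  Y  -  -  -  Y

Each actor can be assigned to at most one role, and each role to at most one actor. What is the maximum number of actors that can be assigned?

7

One maximum matching: Alex–S1, Hana–S9, Eli–S2, Sam–S8, Lee–S6, Quinn–S3, Wren–S4.
The set {Alex, Eli, Finn} has only 2 neighbours ({S1, S2}), so by Hall's theorem at most 7 of the 8 actors can be matched.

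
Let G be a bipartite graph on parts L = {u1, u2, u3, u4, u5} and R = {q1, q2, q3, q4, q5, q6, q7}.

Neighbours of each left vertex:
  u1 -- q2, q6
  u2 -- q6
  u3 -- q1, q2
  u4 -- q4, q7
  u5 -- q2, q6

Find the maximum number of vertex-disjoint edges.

For example, pair u1-q2, u2-q6, u3-q1, u4-q7.
The set {u1, u2, u5} has only 2 neighbours ({q2, q6}), so by Hall's theorem at most 4 of the 5 left vertices can be matched.

4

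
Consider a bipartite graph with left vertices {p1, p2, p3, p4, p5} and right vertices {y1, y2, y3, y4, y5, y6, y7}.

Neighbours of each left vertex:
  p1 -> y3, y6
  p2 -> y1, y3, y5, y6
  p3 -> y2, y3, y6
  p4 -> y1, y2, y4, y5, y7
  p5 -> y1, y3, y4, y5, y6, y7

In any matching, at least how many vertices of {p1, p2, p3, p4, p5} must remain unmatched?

For example, pair p1–y3, p2–y1, p3–y2, p4–y7, p5–y6.
This saturates every left vertex, so 5 is the maximum.
That matches 5 of the 5, leaving 0 unmatched; no matching can do better.

0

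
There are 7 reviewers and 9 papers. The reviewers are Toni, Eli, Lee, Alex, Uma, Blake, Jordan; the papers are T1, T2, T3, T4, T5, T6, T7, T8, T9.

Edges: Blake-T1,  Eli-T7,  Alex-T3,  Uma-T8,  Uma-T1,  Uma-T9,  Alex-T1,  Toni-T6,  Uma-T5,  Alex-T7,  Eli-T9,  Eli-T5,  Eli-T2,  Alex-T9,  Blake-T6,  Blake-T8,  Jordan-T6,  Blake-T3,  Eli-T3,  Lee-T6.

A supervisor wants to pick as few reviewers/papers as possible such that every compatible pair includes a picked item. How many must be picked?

5

A maximum matching has 5 edges (e.g. Toni–T6, Eli–T5, Alex–T7, Uma–T9, Blake–T8).
By König's theorem the minimum vertex cover has the same size. One such cover is {Eli, Alex, Uma, Blake, T6}.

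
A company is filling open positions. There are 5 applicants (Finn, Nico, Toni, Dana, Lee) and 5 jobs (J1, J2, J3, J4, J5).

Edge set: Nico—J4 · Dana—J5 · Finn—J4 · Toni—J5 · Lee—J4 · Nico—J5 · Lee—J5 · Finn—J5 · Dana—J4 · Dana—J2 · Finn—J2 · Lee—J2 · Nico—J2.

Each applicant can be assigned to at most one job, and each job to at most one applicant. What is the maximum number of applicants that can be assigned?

One maximum matching: Finn→J4, Nico→J2, Toni→J5.
The set {Finn, Nico, Toni, Dana, Lee} has only 3 neighbours ({J2, J4, J5}), so by Hall's theorem at most 3 of the 5 applicants can be matched.

3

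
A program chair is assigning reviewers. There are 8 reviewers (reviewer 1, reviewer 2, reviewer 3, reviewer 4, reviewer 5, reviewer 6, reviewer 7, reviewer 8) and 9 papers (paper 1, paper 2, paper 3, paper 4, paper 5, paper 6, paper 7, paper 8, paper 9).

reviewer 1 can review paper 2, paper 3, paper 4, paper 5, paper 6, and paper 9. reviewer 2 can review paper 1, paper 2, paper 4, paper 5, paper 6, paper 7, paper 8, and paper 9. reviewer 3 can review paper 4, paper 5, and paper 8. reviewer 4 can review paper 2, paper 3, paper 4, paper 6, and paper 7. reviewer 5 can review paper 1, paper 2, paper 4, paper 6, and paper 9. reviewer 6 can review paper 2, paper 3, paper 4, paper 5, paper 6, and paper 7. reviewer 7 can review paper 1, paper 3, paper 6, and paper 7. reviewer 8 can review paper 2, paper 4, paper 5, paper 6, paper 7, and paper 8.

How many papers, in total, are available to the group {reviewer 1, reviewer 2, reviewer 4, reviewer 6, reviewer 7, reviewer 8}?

The union of neighbours of {reviewer 1, reviewer 2, reviewer 4, reviewer 6, reviewer 7, reviewer 8} is {paper 1, paper 2, paper 3, paper 4, paper 5, paper 6, paper 7, paper 8, paper 9}, which has 9 elements.
Since |N(S)| = 9 ≥ |S| = 6, Hall's condition holds for this subset.

9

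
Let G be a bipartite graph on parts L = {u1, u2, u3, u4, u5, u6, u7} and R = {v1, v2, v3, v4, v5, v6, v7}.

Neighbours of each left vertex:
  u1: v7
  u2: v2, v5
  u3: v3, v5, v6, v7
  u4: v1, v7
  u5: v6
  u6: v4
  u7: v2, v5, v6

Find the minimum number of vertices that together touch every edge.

A maximum matching has 7 edges (e.g. u1–v7, u2–v5, u3–v3, u4–v1, u5–v6, u6–v4, u7–v2).
By König's theorem the minimum vertex cover has the same size. One such cover is {u1, u2, u3, u4, u5, u6, u7}.

7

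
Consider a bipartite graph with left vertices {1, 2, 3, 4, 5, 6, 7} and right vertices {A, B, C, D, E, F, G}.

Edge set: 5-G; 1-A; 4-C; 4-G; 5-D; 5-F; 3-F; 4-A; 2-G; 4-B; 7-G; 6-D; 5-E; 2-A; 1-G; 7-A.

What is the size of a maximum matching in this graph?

A valid assignment of size 6: 1–A, 2–G, 3–F, 4–B, 5–E, 6–D.
The set {1, 2, 7} has only 2 neighbours ({A, G}), so by Hall's theorem at most 6 of the 7 left vertices can be matched.

6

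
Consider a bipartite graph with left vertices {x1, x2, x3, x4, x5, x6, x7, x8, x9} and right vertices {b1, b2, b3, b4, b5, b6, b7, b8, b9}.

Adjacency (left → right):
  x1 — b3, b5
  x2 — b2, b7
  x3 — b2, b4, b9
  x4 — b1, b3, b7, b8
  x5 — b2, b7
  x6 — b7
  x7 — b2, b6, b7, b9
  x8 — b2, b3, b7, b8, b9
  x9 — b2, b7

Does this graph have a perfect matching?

No

The set {x2, x5, x6, x9} has only 2 neighbours ({b2, b7}), so by Hall's theorem at most 7 of the 9 left vertices can be matched.
Hence no matching covers every left vertex.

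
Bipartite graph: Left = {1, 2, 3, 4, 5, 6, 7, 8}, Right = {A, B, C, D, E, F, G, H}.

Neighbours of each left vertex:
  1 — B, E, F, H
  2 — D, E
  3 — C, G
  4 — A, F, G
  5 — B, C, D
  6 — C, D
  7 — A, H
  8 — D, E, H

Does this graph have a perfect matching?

One maximum matching: 1-H, 2-D, 3-G, 4-F, 5-B, 6-C, 7-A, 8-E.
All 8 left vertices are covered.

Yes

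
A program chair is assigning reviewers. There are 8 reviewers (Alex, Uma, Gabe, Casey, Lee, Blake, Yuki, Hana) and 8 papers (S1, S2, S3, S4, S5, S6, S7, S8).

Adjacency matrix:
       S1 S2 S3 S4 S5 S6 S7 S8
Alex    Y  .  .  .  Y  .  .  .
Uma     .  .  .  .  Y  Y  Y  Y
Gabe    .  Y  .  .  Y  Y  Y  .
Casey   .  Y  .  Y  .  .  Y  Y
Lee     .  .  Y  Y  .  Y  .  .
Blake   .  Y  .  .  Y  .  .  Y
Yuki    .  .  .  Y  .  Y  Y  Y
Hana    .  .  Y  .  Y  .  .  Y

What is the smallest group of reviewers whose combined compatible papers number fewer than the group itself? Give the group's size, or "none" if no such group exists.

none

A matching saturating every reviewer exists, for instance Alex→S1, Uma→S6, Gabe→S5, Casey→S4, Lee→S3, Blake→S2, Yuki→S7, Hana→S8.
By Hall's marriage theorem, this means |N(S)| ≥ |S| for every subset S, so no violating subset exists.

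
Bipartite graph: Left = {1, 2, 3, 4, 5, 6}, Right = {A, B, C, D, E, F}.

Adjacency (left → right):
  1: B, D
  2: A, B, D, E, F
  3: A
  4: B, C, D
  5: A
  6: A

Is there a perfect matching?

The set {3, 5, 6} has only 1 neighbour ({A}), so by Hall's theorem at most 4 of the 6 left vertices can be matched.
Hence no matching covers every left vertex.

No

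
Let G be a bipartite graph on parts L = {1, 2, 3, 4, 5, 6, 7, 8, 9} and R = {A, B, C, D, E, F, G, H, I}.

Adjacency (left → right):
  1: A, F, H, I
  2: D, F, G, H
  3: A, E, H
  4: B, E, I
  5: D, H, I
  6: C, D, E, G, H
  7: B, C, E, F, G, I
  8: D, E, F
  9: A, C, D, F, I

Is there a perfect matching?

A valid assignment of size 9: 1-I, 2-F, 3-E, 4-B, 5-H, 6-C, 7-G, 8-D, 9-A.
All 9 left vertices are covered.

Yes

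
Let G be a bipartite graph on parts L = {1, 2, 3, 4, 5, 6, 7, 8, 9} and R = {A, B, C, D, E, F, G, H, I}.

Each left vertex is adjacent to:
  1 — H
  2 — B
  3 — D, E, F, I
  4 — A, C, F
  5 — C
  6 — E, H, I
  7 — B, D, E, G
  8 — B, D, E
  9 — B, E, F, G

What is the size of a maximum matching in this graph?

One maximum matching: 1→H, 2→B, 3→F, 4→A, 5→C, 6→I, 7→G, 8→D, 9→E.
All 9 left vertices are matched, so no larger matching exists.

9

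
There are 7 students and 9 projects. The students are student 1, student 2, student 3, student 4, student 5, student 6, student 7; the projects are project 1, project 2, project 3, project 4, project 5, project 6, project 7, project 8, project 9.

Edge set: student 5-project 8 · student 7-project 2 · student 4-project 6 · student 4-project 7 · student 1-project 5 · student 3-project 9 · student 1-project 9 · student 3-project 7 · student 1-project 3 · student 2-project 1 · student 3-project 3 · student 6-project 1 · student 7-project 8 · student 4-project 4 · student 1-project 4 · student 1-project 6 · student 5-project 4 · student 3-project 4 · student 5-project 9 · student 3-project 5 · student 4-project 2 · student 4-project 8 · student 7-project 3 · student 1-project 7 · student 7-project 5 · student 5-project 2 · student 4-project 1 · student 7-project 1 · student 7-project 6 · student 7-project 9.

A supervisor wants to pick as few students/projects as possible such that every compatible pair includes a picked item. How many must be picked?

6

The 6 edges student 1–project 7, student 2–project 1, student 3–project 3, student 4–project 2, student 5–project 4, student 7–project 9 form a matching, so any vertex cover needs at least 6 vertices (one per matched edge).
Conversely {student 1, student 3, student 4, student 5, student 7, project 1} meets every edge and has exactly 6 vertices, so 6 is optimal.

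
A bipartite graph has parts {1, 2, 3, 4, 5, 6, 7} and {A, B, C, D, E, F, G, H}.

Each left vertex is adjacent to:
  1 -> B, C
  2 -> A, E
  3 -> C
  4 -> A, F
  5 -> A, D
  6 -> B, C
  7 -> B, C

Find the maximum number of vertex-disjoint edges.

5

A valid assignment of size 5: 1–B, 2–E, 3–C, 4–F, 5–D.
The set {1, 3, 6, 7} has only 2 neighbours ({B, C}), so by Hall's theorem at most 5 of the 7 left vertices can be matched.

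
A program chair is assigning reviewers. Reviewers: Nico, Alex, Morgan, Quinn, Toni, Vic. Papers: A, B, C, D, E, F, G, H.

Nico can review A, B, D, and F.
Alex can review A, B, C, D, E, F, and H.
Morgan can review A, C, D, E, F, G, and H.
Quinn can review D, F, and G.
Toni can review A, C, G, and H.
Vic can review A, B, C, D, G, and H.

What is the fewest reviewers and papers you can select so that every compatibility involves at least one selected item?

6

{Nico, Alex, Morgan, Quinn, Toni, Vic} is a vertex cover of size 6: every edge has an endpoint in this set.
No smaller cover exists because Nico–B, Alex–E, Morgan–A, Quinn–F, Toni–C, Vic–G is a matching of size 6, and a cover must include an endpoint of each of these disjoint edges (König's theorem).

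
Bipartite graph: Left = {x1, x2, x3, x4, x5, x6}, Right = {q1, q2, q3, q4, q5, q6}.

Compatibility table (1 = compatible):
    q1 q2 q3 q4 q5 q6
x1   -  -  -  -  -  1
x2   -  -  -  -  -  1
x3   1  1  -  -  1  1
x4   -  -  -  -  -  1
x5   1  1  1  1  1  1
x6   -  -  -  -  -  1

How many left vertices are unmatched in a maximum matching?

3

A valid assignment of size 3: x1→q6, x3→q2, x5→q4.
The set {x1, x2, x4, x6} has only 1 neighbour ({q6}), so by Hall's theorem at most 3 of the 6 left vertices can be matched.
That matches 3 of the 6, leaving 3 unmatched; no matching can do better.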